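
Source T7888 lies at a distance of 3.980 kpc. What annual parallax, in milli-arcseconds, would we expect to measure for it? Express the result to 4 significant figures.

0.2513 mas

d = 3.980 kpc = 3980 pc.
p = 1/d = 1/3980 = 0.00025126 arcsec.
= 0.00025126 × 1000 = 0.25126 mas.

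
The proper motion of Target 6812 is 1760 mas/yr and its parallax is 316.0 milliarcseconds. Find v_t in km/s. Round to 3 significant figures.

d = 1/p = 1/0.3160″ = 3.1646 pc.
μ = 1760 mas/yr = 1.76 ″/yr.
v_t = 4.74 × μ × d = 4.74 × 1.76 × 3.1646 = 26.4 km/s.

26.4 km/s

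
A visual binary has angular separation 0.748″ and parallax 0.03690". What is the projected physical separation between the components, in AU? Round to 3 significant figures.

d = 1/p = 1/0.03690″ = 27.1 pc.
At distance d (pc), an angle of θ arcsec spans θ·d AU: s = 0.748 × 27.1 = 20.271 AU.

20.3 AU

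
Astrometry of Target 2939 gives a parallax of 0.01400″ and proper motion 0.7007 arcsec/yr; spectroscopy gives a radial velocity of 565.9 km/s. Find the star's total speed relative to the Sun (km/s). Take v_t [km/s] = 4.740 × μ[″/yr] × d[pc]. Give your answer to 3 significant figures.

d = 1/p = 1/0.01400″ = 71.429 pc.
v_t = 4.740 μ d = 4.740 × 0.7007 × 71.429 = 237.24 km/s.
v = √(v_r² + v_t²) = √(565.9² + 237.24²) = √376526 = 613.62 km/s.

614 km/s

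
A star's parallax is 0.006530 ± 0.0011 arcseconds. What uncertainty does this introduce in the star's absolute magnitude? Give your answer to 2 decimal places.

σ_M = 0.37 mag

M = m − 5 log₁₀ d + 5 = m + 5 log₁₀ p + 5, so ∂M/∂p = 5/(p ln 10).
σ_M = (5/ln 10) · (σ_p/p) = 2.1715 × 0.0011/0.006530 = 2.1715 × 0.16845 = 0.36579.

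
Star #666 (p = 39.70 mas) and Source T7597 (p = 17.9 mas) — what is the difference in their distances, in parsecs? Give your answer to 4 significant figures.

d_A = 1/0.03970″ = 25.189 pc; d_B = 1/0.01790″ = 55.866 pc.
|d_B − d_A| = |55.866 − 25.189| = 30.677 pc.

30.68 pc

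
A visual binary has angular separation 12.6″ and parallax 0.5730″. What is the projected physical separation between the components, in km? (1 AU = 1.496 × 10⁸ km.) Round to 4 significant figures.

d = 1/p = 1/0.5730″ = 1.7452 pc.
At distance d (pc), an angle of θ arcsec spans θ·d AU: s = 12.6 × 1.7452 = 21.99 AU.
= 21.99 × 1.496 × 10⁸ km = 3.2897 × 10^9 km.

3.290 × 10^9 km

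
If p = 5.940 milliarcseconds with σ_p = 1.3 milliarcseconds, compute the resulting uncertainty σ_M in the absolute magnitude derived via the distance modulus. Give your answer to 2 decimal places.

M = m − 5 log₁₀ d + 5 = m + 5 log₁₀ p + 5, so ∂M/∂p = 5/(p ln 10).
σ_M = (5/ln 10) · (σ_p/p) = 2.1715 × 1.3/5.940 = 2.1715 × 0.21886 = 0.47525.

σ_M = 0.48 mag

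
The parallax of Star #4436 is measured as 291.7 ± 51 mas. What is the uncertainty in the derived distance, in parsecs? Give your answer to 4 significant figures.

d = 1/p, so σ_d = σ_p / p².
σ_d = 0.0510 / (0.2917)² = 0.0510 / 0.085089 = 0.59937 pc.

0.5994 pc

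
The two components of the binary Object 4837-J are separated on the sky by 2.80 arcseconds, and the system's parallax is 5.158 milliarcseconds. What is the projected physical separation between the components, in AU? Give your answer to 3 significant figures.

543 AU

d = 1/p = 1/0.005158″ = 193.87 pc.
At distance d (pc), an angle of θ arcsec spans θ·d AU: s = 2.80 × 193.87 = 542.84 AU.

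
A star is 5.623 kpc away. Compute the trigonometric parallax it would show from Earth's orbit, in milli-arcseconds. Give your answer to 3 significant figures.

0.178 mas

d = 5.623 kpc = 5623 pc.
p = 1/d = 1/5623 = 0.00017784 arcsec.
= 0.00017784 × 1000 = 0.17784 mas.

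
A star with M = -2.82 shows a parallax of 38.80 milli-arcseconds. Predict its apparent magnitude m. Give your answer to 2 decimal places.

m = -0.76

d = 1/p = 1/0.03880″ = 25.773 pc.
m − M = 5 log₁₀ d − 5 = 5 log₁₀(25.773) − 5 = 7.0558 − 5 = 2.0558.
m = M + (m − M) = -2.82 + 2.0558 = -0.76.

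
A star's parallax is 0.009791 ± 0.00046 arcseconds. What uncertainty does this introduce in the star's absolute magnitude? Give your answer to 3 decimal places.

M = m − 5 log₁₀ d + 5 = m + 5 log₁₀ p + 5, so ∂M/∂p = 5/(p ln 10).
σ_M = (5/ln 10) · (σ_p/p) = 2.1715 × 0.00046/0.009791 = 2.1715 × 0.046982 = 0.10202.

σ_M = 0.102 mag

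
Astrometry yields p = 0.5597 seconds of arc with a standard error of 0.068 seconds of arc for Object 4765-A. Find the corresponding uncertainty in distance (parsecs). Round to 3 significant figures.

d = 1/p, so σ_d = σ_p / p².
σ_d = 0.0680 / (0.5597)² = 0.0680 / 0.31326 = 0.21707 pc.

0.217 pc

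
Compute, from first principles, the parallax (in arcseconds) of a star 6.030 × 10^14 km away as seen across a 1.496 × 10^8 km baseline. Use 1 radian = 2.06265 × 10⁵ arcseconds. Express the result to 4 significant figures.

0.05117 arcsec

θ ≈ B/d = (1.496 × 10^8) / (6.030 × 10^14) = 2.4809 × 10^-7 rad.
In arcseconds: 2.4809 × 10^-7 × 206265 = 0.051172″.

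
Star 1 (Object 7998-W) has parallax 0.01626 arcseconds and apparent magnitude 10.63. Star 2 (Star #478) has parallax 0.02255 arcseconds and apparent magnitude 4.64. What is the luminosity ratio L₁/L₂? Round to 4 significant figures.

d₁ = 1/p₁ = 1/0.01626″ = 61.501 pc; d₂ = 1/p₂ = 1/0.02255″ = 44.346 pc.
M₁ = m₁ − 5 log₁₀ d₁ + 5 = 10.63 − 8.9444 + 5 = 6.6856.
M₂ = 4.64 − 8.2343 + 5 = 1.4057.
L₁/L₂ = 10^(0.4(M₂ − M₁)) = 10^(0.4 × (-5.2799)) = 10^(-2.11196) = 0.0077275.

L₁/L₂ = 0.007728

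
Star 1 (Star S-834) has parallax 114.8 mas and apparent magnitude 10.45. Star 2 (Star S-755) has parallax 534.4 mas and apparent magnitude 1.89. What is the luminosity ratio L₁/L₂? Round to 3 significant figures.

L₁/L₂ = 0.00816

d₁ = 1/p₁ = 1/0.1148″ = 8.7108 pc; d₂ = 1/p₂ = 1/0.5344″ = 1.8713 pc.
M₁ = m₁ − 5 log₁₀ d₁ + 5 = 10.45 − 4.7003 + 5 = 10.7497.
M₂ = 1.89 − 1.3607 + 5 = 5.5293.
L₁/L₂ = 10^(0.4(M₂ − M₁)) = 10^(0.4 × (-5.2204)) = 10^(-2.08816) = 0.0081628.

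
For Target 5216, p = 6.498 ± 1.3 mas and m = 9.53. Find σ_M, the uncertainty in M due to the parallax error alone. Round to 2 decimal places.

M = m − 5 log₁₀ d + 5 = m + 5 log₁₀ p + 5, so ∂M/∂p = 5/(p ln 10).
σ_M = (5/ln 10) · (σ_p/p) = 2.1715 × 1.3/6.498 = 2.1715 × 0.20006 = 0.43443.

σ_M = 0.43 mag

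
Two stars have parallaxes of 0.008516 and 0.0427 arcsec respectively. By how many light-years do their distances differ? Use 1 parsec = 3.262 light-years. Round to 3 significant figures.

307 ly

d_A = 1/0.008516″ = 117.43 pc; d_B = 1/0.04270″ = 23.419 pc.
|d_B − d_A| = |23.419 − 117.43| = 94.011 pc = 94.011 × 3.262 ly = 306.66 ly.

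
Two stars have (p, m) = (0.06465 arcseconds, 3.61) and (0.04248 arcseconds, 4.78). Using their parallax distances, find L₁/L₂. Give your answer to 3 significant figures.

d₁ = 1/p₁ = 1/0.06465″ = 15.468 pc; d₂ = 1/p₂ = 1/0.04248″ = 23.54 pc.
M₁ = m₁ − 5 log₁₀ d₁ + 5 = 3.61 − 5.9472 + 5 = 2.6628.
M₂ = 4.78 − 6.8590 + 5 = 2.9210.
L₁/L₂ = 10^(0.4(M₂ − M₁)) = 10^(0.4 × 0.2582) = 10^0.10328 = 1.2685.

L₁/L₂ = 1.27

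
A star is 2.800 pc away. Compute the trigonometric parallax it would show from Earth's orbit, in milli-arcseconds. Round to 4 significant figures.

357.1 mas

p = 1/d = 1/2.8 = 0.35714 arcsec.
= 0.35714 × 1000 = 357.14 mas.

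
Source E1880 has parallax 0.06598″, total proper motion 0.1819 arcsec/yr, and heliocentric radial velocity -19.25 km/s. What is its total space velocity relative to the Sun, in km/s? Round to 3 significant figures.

23.3 km/s

d = 1/p = 1/0.06598″ = 15.156 pc.
v_t = 4.740 μ d = 4.740 × 0.1819 × 15.156 = 13.068 km/s.
v = √(v_r² + v_t²) = √((-19.25)² + 13.068²) = √541.335 = 23.267 km/s.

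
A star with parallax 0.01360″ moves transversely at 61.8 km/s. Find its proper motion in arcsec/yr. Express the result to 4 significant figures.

0.1773 arcsec/yr

d = 1/p = 1/0.01360″ = 73.529 pc.
μ = v_t / (4.74 d) = 61.8 / (4.74 × 73.529) = 61.8 / 348.53 = 0.17732 ″/yr.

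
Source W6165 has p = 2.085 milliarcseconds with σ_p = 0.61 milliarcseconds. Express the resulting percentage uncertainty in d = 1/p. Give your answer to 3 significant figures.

29.3%

For d = 1/p, |σ_d/d| = |σ_p/p|.
σ_p/p = 0.61 / 2.085 = 0.29257 = 29.257%.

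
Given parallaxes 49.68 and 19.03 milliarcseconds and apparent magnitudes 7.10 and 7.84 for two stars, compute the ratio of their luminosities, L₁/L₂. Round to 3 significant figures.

L₁/L₂ = 0.290

d₁ = 1/p₁ = 1/0.04968″ = 20.129 pc; d₂ = 1/p₂ = 1/0.01903″ = 52.549 pc.
M₁ = m₁ − 5 log₁₀ d₁ + 5 = 7.10 − 6.5191 + 5 = 5.5809.
M₂ = 7.84 − 8.6028 + 5 = 4.2372.
L₁/L₂ = 10^(0.4(M₂ − M₁)) = 10^(0.4 × (-1.3437)) = 10^(-0.53748) = 0.29008.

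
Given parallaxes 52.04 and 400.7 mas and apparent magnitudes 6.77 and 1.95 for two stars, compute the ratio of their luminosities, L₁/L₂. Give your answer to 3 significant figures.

L₁/L₂ = 0.700

d₁ = 1/p₁ = 1/0.05204″ = 19.216 pc; d₂ = 1/p₂ = 1/0.4007″ = 2.4956 pc.
M₁ = m₁ − 5 log₁₀ d₁ + 5 = 6.77 − 6.4183 + 5 = 5.3517.
M₂ = 1.95 − 1.9859 + 5 = 4.9641.
L₁/L₂ = 10^(0.4(M₂ − M₁)) = 10^(0.4 × (-0.3876)) = 10^(-0.15504) = 0.69978.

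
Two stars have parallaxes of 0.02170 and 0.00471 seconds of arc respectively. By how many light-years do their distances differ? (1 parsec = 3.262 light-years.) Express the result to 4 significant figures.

542.2 ly

d_A = 1/0.02170″ = 46.083 pc; d_B = 1/0.004710″ = 212.31 pc.
|d_B − d_A| = |212.31 − 46.083| = 166.23 pc = 166.23 × 3.262 ly = 542.24 ly.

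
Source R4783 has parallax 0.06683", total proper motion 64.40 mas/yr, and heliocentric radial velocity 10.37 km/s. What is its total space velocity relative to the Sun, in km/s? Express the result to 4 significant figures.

11.33 km/s

d = 1/p = 1/0.06683″ = 14.963 pc.
μ = 64.40 mas/yr = 0.06440 ″/yr.
v_t = 4.740 μ d = 4.740 × 0.06440 × 14.963 = 4.5675 km/s.
v = √(v_r² + v_t²) = √(10.37² + 4.5675²) = √128.399 = 11.331 km/s.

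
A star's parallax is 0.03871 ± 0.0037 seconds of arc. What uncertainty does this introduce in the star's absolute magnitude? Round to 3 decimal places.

σ_M = 0.208 mag

M = m − 5 log₁₀ d + 5 = m + 5 log₁₀ p + 5, so ∂M/∂p = 5/(p ln 10).
σ_M = (5/ln 10) · (σ_p/p) = 2.1715 × 0.0037/0.03871 = 2.1715 × 0.095583 = 0.20756.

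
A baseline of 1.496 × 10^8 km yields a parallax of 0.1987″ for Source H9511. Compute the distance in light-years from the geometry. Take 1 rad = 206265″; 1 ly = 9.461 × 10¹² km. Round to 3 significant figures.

16.4 ly

θ = 0.1987″ = 0.1987/206265 = 9.6332 × 10^-7 rad.
d = B/θ = (1.496 × 10^8) / (9.6332 × 10^-7) = 1.5530 × 10^14 km = (1.5530 × 10^14) / (9.461 × 10^12) ly = 16.415 ly.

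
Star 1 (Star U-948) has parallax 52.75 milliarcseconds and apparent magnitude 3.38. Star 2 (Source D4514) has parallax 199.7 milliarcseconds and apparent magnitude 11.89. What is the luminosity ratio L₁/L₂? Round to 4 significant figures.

L₁/L₂ = 36330

d₁ = 1/p₁ = 1/0.05275″ = 18.957 pc; d₂ = 1/p₂ = 1/0.1997″ = 5.0075 pc.
M₁ = m₁ − 5 log₁₀ d₁ + 5 = 3.38 − 6.3888 + 5 = 1.9912.
M₂ = 11.89 − 3.4981 + 5 = 13.3919.
L₁/L₂ = 10^(0.4(M₂ − M₁)) = 10^(0.4 × 11.4007) = 10^4.56028 = 36331.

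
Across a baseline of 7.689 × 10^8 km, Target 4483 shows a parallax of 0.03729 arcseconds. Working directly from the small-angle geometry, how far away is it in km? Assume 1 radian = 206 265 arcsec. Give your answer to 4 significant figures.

θ = 0.03729″ = 0.03729/206265 = 1.8079 × 10^-7 rad.
d = B/θ = (7.689 × 10^8) / (1.8079 × 10^-7) = 4.2530 × 10^15 km.

4.253 × 10^15 km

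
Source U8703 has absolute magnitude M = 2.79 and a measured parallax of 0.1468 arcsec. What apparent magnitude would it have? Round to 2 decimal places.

d = 1/p = 1/0.1468″ = 6.812 pc.
m − M = 5 log₁₀ d − 5 = 5 log₁₀(6.812) − 5 = 4.1664 − 5 = -0.8336.
m = M + (m − M) = 2.79 + (-0.8336) = 1.96.

m = 1.96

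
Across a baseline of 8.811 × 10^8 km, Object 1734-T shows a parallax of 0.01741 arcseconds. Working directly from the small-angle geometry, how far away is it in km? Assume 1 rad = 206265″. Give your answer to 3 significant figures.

1.04 × 10^16 km

θ = 0.01741″ = 0.01741/206265 = 8.4406 × 10^-8 rad.
d = B/θ = (8.811 × 10^8) / (8.4406 × 10^-8) = 1.0439 × 10^16 km.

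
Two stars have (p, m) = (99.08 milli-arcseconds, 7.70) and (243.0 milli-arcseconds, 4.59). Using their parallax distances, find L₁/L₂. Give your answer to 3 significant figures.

L₁/L₂ = 0.343

d₁ = 1/p₁ = 1/0.09908″ = 10.093 pc; d₂ = 1/p₂ = 1/0.2430″ = 4.1152 pc.
M₁ = m₁ − 5 log₁₀ d₁ + 5 = 7.70 − 5.0201 + 5 = 7.6799.
M₂ = 4.59 − 3.0720 + 5 = 6.5180.
L₁/L₂ = 10^(0.4(M₂ − M₁)) = 10^(0.4 × (-1.1619)) = 10^(-0.46476) = 0.34296.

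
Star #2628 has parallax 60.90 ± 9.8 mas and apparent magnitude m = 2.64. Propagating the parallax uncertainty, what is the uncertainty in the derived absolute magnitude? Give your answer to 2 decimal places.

M = m − 5 log₁₀ d + 5 = m + 5 log₁₀ p + 5, so ∂M/∂p = 5/(p ln 10).
σ_M = (5/ln 10) · (σ_p/p) = 2.1715 × 9.8/60.90 = 2.1715 × 0.16092 = 0.34944.

σ_M = 0.35 mag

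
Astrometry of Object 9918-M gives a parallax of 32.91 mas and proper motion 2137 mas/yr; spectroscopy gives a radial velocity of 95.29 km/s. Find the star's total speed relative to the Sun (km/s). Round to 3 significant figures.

322 km/s

d = 1/p = 1/0.03291″ = 30.386 pc.
μ = 2137 mas/yr = 2.137 ″/yr.
v_t = 4.740 μ d = 4.740 × 2.137 × 30.386 = 307.79 km/s.
v = √(v_r² + v_t²) = √(95.29² + 307.79²) = √103815 = 322.2 km/s.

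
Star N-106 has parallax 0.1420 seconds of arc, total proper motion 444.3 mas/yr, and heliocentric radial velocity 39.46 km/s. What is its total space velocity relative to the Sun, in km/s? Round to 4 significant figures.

d = 1/p = 1/0.1420″ = 7.0423 pc.
μ = 444.3 mas/yr = 0.4443 ″/yr.
v_t = 4.740 μ d = 4.740 × 0.4443 × 7.0423 = 14.831 km/s.
v = √(v_r² + v_t²) = √(39.46² + 14.831²) = √1777.05 = 42.155 km/s.

42.16 km/s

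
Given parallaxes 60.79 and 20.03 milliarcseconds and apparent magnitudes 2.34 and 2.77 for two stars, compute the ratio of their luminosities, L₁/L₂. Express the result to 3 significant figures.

L₁/L₂ = 0.161

d₁ = 1/p₁ = 1/0.06079″ = 16.45 pc; d₂ = 1/p₂ = 1/0.02003″ = 49.925 pc.
M₁ = m₁ − 5 log₁₀ d₁ + 5 = 2.34 − 6.0808 + 5 = 1.2592.
M₂ = 2.77 − 8.4916 + 5 = -0.7216.
L₁/L₂ = 10^(0.4(M₂ − M₁)) = 10^(0.4 × (-1.9808)) = 10^(-0.79232) = 0.16132.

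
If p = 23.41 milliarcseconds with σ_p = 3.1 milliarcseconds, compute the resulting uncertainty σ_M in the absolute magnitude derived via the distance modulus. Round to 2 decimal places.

M = m − 5 log₁₀ d + 5 = m + 5 log₁₀ p + 5, so ∂M/∂p = 5/(p ln 10).
σ_M = (5/ln 10) · (σ_p/p) = 2.1715 × 3.1/23.41 = 2.1715 × 0.13242 = 0.28755.

σ_M = 0.29 mag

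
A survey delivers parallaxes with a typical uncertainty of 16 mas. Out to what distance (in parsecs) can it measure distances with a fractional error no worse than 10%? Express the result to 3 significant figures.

6.25 pc

σ_d/d = σ_p/p, so the condition is σ_p/p ≤ 0.10, i.e. p ≥ σ_p/0.10.
p_min = 16/0.10 = 160 mas = 0.16 arcsec.
d_max = 1/p_min = 1/0.16 = 6.25 pc.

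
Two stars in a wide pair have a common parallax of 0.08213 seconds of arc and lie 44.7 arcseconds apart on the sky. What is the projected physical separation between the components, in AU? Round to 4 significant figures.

544.3 AU

d = 1/p = 1/0.08213″ = 12.176 pc.
At distance d (pc), an angle of θ arcsec spans θ·d AU: s = 44.7 × 12.176 = 544.27 AU.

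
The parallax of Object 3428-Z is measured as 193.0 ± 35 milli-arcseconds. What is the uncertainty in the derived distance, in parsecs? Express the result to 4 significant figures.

0.9396 pc

d = 1/p, so σ_d = σ_p / p².
σ_d = 0.0350 / (0.1930)² = 0.0350 / 0.037249 = 0.93962 pc.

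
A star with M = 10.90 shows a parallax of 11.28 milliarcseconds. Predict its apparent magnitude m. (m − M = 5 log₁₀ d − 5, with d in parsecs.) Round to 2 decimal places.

d = 1/p = 1/0.01128″ = 88.652 pc.
m − M = 5 log₁₀ d − 5 = 5 log₁₀(88.652) − 5 = 9.7384 − 5 = 4.7384.
m = M + (m − M) = 10.90 + 4.7384 = 15.64.

m = 15.64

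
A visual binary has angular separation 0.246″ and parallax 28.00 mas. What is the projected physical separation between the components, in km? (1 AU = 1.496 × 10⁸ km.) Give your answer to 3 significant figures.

d = 1/p = 1/0.02800″ = 35.714 pc.
At distance d (pc), an angle of θ arcsec spans θ·d AU: s = 0.246 × 35.714 = 8.7856 AU.
= 8.7856 × 1.496 × 10⁸ km = 1.3143 × 10^9 km.

1.31 × 10^9 km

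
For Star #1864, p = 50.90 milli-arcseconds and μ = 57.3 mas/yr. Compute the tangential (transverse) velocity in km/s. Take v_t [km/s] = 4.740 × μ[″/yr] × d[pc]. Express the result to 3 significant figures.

d = 1/p = 1/0.05090″ = 19.646 pc.
μ = 57.3 mas/yr = 0.0573 ″/yr.
v_t = 4.74 × μ × d = 4.74 × 0.0573 × 19.646 = 5.3359 km/s.

5.34 km/s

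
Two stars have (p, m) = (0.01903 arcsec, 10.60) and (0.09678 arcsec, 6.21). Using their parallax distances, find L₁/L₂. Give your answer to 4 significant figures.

d₁ = 1/p₁ = 1/0.01903″ = 52.549 pc; d₂ = 1/p₂ = 1/0.09678″ = 10.333 pc.
M₁ = m₁ − 5 log₁₀ d₁ + 5 = 10.60 − 8.6028 + 5 = 6.9972.
M₂ = 6.21 − 5.0711 + 5 = 6.1389.
L₁/L₂ = 10^(0.4(M₂ − M₁)) = 10^(0.4 × (-0.8583)) = 10^(-0.34332) = 0.45361.

L₁/L₂ = 0.4536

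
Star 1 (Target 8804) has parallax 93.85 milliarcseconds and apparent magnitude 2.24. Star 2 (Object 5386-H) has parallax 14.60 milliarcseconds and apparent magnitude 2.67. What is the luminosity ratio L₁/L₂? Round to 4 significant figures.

d₁ = 1/p₁ = 1/0.09385″ = 10.655 pc; d₂ = 1/p₂ = 1/0.01460″ = 68.493 pc.
M₁ = m₁ − 5 log₁₀ d₁ + 5 = 2.24 − 5.1378 + 5 = 2.1022.
M₂ = 2.67 − 9.1782 + 5 = -1.5082.
L₁/L₂ = 10^(0.4(M₂ − M₁)) = 10^(0.4 × (-3.6104)) = 10^(-1.44416) = 0.035962.

L₁/L₂ = 0.03596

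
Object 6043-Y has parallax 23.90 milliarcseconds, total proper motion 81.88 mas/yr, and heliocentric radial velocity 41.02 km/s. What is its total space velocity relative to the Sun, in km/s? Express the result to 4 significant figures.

d = 1/p = 1/0.02390″ = 41.841 pc.
μ = 81.88 mas/yr = 0.08188 ″/yr.
v_t = 4.740 μ d = 4.740 × 0.08188 × 41.841 = 16.239 km/s.
v = √(v_r² + v_t²) = √(41.02² + 16.239²) = √1946.35 = 44.117 km/s.

44.12 km/s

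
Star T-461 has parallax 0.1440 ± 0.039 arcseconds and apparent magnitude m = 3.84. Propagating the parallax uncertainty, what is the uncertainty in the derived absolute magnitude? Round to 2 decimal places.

σ_M = 0.59 mag

M = m − 5 log₁₀ d + 5 = m + 5 log₁₀ p + 5, so ∂M/∂p = 5/(p ln 10).
σ_M = (5/ln 10) · (σ_p/p) = 2.1715 × 0.039/0.1440 = 2.1715 × 0.27083 = 0.58811.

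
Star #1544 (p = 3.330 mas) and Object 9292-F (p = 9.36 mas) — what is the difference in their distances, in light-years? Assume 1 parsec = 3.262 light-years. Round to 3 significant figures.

631 ly

d_A = 1/0.003330″ = 300.3 pc; d_B = 1/0.009360″ = 106.84 pc.
|d_B − d_A| = |106.84 − 300.3| = 193.46 pc = 193.46 × 3.262 ly = 631.07 ly.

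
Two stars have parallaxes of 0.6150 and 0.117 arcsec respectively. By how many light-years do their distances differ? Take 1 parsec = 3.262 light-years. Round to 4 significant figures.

d_A = 1/0.6150″ = 1.626 pc; d_B = 1/0.1170″ = 8.547 pc.
|d_B − d_A| = |8.547 − 1.626| = 6.921 pc = 6.921 × 3.262 ly = 22.576 ly.

22.58 ly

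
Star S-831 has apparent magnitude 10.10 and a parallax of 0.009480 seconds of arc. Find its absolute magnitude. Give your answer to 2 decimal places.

d = 1/p = 1/0.009480″ = 105.49 pc.
m − M = 5 log₁₀(105.49) − 5 = 10.1161 − 5 = 5.1161.
M = m − (m − M) = 10.10 − 5.1161 = 4.98.

M = 4.98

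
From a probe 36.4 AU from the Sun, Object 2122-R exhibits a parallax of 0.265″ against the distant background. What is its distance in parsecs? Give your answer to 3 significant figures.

137 pc

With baseline B (in AU) and parallax p (in arcsec), d = B/p parsecs.
d = 36.4 / 0.265 = 137.36 pc.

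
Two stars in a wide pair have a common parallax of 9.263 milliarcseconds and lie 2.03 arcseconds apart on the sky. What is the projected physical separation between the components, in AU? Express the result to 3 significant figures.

219 AU

d = 1/p = 1/0.009263″ = 107.96 pc.
At distance d (pc), an angle of θ arcsec spans θ·d AU: s = 2.03 × 107.96 = 219.16 AU.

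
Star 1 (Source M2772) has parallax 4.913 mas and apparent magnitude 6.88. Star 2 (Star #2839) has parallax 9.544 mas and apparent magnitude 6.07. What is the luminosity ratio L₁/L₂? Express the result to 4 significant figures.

L₁/L₂ = 1.790

d₁ = 1/p₁ = 1/0.004913″ = 203.54 pc; d₂ = 1/p₂ = 1/0.009544″ = 104.78 pc.
M₁ = m₁ − 5 log₁₀ d₁ + 5 = 6.88 − 11.5432 + 5 = 0.3368.
M₂ = 6.07 − 10.1014 + 5 = 0.9686.
L₁/L₂ = 10^(0.4(M₂ − M₁)) = 10^(0.4 × 0.6318) = 10^0.25272 = 1.7895.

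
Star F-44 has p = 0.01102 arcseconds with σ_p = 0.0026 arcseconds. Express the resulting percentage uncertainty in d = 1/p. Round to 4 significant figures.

For d = 1/p, |σ_d/d| = |σ_p/p|.
σ_p/p = 0.0026 / 0.01102 = 0.23593 = 23.593%.

23.59%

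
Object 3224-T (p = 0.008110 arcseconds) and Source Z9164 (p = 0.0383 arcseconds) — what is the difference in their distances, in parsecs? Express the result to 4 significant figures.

d_A = 1/0.008110″ = 123.3 pc; d_B = 1/0.03830″ = 26.11 pc.
|d_B − d_A| = |26.11 − 123.3| = 97.19 pc.

97.19 pc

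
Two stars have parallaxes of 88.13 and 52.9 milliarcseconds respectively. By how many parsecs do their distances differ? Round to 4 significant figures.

7.557 pc

d_A = 1/0.08813″ = 11.347 pc; d_B = 1/0.05290″ = 18.904 pc.
|d_B − d_A| = |18.904 − 11.347| = 7.557 pc.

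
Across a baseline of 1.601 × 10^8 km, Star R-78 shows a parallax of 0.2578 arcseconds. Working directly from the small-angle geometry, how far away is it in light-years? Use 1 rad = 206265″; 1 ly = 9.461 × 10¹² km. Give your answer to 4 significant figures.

θ = 0.2578″ = 0.2578/206265 = 1.2498 × 10^-6 rad.
d = B/θ = (1.601 × 10^8) / (1.2498 × 10^-6) = 1.2810 × 10^14 km = (1.2810 × 10^14) / (9.461 × 10^12) ly = 13.54 ly.

13.54 ly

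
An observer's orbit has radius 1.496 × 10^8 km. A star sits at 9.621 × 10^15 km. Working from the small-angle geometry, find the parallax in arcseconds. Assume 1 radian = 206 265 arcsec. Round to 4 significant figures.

θ ≈ B/d = (1.496 × 10^8) / (9.621 × 10^15) = 1.5549 × 10^-8 rad.
In arcseconds: 1.5549 × 10^-8 × 206265 = 0.0032072″.

0.003207 arcsec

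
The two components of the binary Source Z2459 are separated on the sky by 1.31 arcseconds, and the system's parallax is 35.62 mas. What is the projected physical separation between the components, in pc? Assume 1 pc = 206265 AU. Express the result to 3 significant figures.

d = 1/p = 1/0.03562″ = 28.074 pc.
At distance d (pc), an angle of θ arcsec spans θ·d AU: s = 1.31 × 28.074 = 36.777 AU.
= 36.777 / 206265 = 0.00017830 pc.

0.000178 pc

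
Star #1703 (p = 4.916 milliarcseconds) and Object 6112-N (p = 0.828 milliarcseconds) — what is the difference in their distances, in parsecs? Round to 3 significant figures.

d_A = 1/0.004916″ = 203.42 pc; d_B = 1/0.0008280″ = 1207.7 pc.
|d_B − d_A| = |1207.7 − 203.42| = 1004.3 pc.

1000 pc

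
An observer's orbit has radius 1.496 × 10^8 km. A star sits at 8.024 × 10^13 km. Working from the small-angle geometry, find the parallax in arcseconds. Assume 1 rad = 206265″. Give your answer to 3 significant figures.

θ ≈ B/d = (1.496 × 10^8) / (8.024 × 10^13) = 1.8644 × 10^-6 rad.
In arcseconds: 1.8644 × 10^-6 × 206265 = 0.38456″.

0.385 arcsec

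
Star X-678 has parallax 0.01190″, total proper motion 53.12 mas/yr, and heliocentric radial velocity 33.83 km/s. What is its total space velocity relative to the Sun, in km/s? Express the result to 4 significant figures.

d = 1/p = 1/0.01190″ = 84.034 pc.
μ = 53.12 mas/yr = 0.05312 ″/yr.
v_t = 4.740 μ d = 4.740 × 0.05312 × 84.034 = 21.159 km/s.
v = √(v_r² + v_t²) = √(33.83² + 21.159²) = √1592.17 = 39.902 km/s.

39.90 km/s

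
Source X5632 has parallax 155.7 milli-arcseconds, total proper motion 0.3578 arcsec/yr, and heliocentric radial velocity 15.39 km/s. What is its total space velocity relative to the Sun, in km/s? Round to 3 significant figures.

18.9 km/s

d = 1/p = 1/0.1557″ = 6.4226 pc.
v_t = 4.740 μ d = 4.740 × 0.3578 × 6.4226 = 10.893 km/s.
v = √(v_r² + v_t²) = √(15.39² + 10.893²) = √355.51 = 18.855 km/s.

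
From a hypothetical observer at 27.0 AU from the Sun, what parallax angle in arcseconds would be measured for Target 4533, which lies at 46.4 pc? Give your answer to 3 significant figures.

0.582 arcsec

p (arcsec) = B (AU) / d (pc).
p = 27.0 / 46.4 = 0.5819 arcsec.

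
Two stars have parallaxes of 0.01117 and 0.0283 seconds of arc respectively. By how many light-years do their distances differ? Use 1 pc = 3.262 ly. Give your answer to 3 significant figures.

d_A = 1/0.01117″ = 89.526 pc; d_B = 1/0.02830″ = 35.336 pc.
|d_B − d_A| = |35.336 − 89.526| = 54.19 pc = 54.19 × 3.262 ly = 176.77 ly.

177 ly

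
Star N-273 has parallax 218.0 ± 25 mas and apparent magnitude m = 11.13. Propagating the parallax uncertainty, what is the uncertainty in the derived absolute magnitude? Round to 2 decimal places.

σ_M = 0.25 mag

M = m − 5 log₁₀ d + 5 = m + 5 log₁₀ p + 5, so ∂M/∂p = 5/(p ln 10).
σ_M = (5/ln 10) · (σ_p/p) = 2.1715 × 25/218.0 = 2.1715 × 0.11468 = 0.24903.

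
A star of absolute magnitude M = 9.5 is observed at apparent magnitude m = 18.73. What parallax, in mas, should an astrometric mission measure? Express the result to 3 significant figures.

m − M = 18.73 − 9.5 = 9.23.
d = 10^((m−M)/5 + 1) = 10^2.846 = 701.46 pc.
p = 1/d = 1/701.46 = 0.0014256 arcsec = 1.4256 mas.

1.43 mas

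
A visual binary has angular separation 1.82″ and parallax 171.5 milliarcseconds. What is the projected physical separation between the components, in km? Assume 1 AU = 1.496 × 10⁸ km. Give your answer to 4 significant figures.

1.588 × 10^9 km

d = 1/p = 1/0.1715″ = 5.8309 pc.
At distance d (pc), an angle of θ arcsec spans θ·d AU: s = 1.82 × 5.8309 = 10.612 AU.
= 10.612 × 1.496 × 10⁸ km = 1.5876 × 10^9 km.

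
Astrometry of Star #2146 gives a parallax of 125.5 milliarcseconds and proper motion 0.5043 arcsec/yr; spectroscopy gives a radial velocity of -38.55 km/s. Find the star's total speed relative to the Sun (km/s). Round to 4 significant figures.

d = 1/p = 1/0.1255″ = 7.9681 pc.
v_t = 4.740 μ d = 4.740 × 0.5043 × 7.9681 = 19.047 km/s.
v = √(v_r² + v_t²) = √((-38.55)² + 19.047²) = √1848.89 = 42.999 km/s.

43.00 km/s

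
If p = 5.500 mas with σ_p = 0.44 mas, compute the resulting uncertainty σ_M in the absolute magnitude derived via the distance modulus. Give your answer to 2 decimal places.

σ_M = 0.17 mag

M = m − 5 log₁₀ d + 5 = m + 5 log₁₀ p + 5, so ∂M/∂p = 5/(p ln 10).
σ_M = (5/ln 10) · (σ_p/p) = 2.1715 × 0.44/5.500 = 2.1715 × 0.08 = 0.17372.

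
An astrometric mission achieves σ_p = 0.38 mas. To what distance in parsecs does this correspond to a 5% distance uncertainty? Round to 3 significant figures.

σ_d/d = σ_p/p, so the condition is σ_p/p ≤ 0.05, i.e. p ≥ σ_p/0.05.
p_min = 0.38/0.05 = 7.6 mas = 0.0076 arcsec.
d_max = 1/p_min = 1/0.0076 = 131.58 pc.

132 pc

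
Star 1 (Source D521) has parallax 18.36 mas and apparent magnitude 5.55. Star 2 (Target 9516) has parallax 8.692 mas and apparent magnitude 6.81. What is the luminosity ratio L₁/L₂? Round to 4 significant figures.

L₁/L₂ = 0.7153

d₁ = 1/p₁ = 1/0.01836″ = 54.466 pc; d₂ = 1/p₂ = 1/0.008692″ = 115.05 pc.
M₁ = m₁ − 5 log₁₀ d₁ + 5 = 5.55 − 8.6806 + 5 = 1.8694.
M₂ = 6.81 − 10.3044 + 5 = 1.5056.
L₁/L₂ = 10^(0.4(M₂ − M₁)) = 10^(0.4 × (-0.3638)) = 10^(-0.14552) = 0.71529.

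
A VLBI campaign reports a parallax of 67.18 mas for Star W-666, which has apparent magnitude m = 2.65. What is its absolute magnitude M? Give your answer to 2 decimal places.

d = 1/p = 1/0.06718″ = 14.885 pc.
m − M = 5 log₁₀(14.885) − 5 = 5.8637 − 5 = 0.8637.
M = m − (m − M) = 2.65 − 0.8637 = 1.79.

M = 1.79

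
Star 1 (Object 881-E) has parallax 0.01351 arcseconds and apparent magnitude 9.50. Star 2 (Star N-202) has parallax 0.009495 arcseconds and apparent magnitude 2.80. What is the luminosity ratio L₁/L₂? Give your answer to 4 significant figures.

d₁ = 1/p₁ = 1/0.01351″ = 74.019 pc; d₂ = 1/p₂ = 1/0.009495″ = 105.32 pc.
M₁ = m₁ − 5 log₁₀ d₁ + 5 = 9.50 − 9.3467 + 5 = 5.1533.
M₂ = 2.80 − 10.1126 + 5 = -2.3126.
L₁/L₂ = 10^(0.4(M₂ − M₁)) = 10^(0.4 × (-7.4659)) = 10^(-2.98636) = 0.0010319.

L₁/L₂ = 0.001032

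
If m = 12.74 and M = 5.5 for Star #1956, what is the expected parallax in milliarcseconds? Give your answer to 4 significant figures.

m − M = 12.74 − 5.5 = 7.24.
d = 10^((m−M)/5 + 1) = 10^2.448 = 280.54 pc.
p = 1/d = 1/280.54 = 0.0035646 arcsec = 3.5646 mas.

3.565 mas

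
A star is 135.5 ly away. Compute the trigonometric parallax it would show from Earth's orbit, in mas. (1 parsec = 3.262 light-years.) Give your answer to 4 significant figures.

d = 135.5 ly ÷ 3.262 = 41.539 pc.
p = 1/d = 1/41.539 = 0.024074 arcsec.
= 0.024074 × 1000 = 24.074 mas.

24.07 mas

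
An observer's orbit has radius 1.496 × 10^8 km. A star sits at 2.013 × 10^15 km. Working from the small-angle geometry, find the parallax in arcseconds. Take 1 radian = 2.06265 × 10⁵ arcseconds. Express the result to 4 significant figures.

θ ≈ B/d = (1.496 × 10^8) / (2.013 × 10^15) = 7.4317 × 10^-8 rad.
In arcseconds: 7.4317 × 10^-8 × 206265 = 0.015329″.

0.01533 arcsec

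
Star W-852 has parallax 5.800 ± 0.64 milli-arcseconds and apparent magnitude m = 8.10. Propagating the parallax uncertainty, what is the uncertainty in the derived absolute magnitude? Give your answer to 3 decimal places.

σ_M = 0.240 mag

M = m − 5 log₁₀ d + 5 = m + 5 log₁₀ p + 5, so ∂M/∂p = 5/(p ln 10).
σ_M = (5/ln 10) · (σ_p/p) = 2.1715 × 0.64/5.800 = 2.1715 × 0.11034 = 0.2396.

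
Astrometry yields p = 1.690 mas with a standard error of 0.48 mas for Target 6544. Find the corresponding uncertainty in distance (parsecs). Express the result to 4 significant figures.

168.1 pc

d = 1/p, so σ_d = σ_p / p².
σ_d = 0.000480 / (0.001690)² = 0.000480 / 0.0000028561 = 168.06 pc.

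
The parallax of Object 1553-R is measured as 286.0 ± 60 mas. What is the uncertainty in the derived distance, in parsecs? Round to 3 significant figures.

d = 1/p, so σ_d = σ_p / p².
σ_d = 0.0600 / (0.2860)² = 0.0600 / 0.081796 = 0.73353 pc.

0.734 pc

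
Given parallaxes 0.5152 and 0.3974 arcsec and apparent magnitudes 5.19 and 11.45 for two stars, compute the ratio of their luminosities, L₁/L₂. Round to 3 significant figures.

L₁/L₂ = 190

d₁ = 1/p₁ = 1/0.5152″ = 1.941 pc; d₂ = 1/p₂ = 1/0.3974″ = 2.5164 pc.
M₁ = m₁ − 5 log₁₀ d₁ + 5 = 5.19 − 1.4401 + 5 = 8.7499.
M₂ = 11.45 − 2.0039 + 5 = 14.4461.
L₁/L₂ = 10^(0.4(M₂ − M₁)) = 10^(0.4 × 5.6962) = 10^2.27848 = 189.88.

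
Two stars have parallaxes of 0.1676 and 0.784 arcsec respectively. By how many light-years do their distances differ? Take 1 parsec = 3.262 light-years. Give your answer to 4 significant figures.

d_A = 1/0.1676″ = 5.9666 pc; d_B = 1/0.7840″ = 1.2755 pc.
|d_B − d_A| = |1.2755 − 5.9666| = 4.6911 pc = 4.6911 × 3.262 ly = 15.302 ly.

15.30 ly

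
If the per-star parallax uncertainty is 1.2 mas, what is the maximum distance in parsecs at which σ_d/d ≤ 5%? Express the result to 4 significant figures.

σ_d/d = σ_p/p, so the condition is σ_p/p ≤ 0.05, i.e. p ≥ σ_p/0.05.
p_min = 1.2/0.05 = 24 mas = 0.024 arcsec.
d_max = 1/p_min = 1/0.024 = 41.667 pc.

41.67 pc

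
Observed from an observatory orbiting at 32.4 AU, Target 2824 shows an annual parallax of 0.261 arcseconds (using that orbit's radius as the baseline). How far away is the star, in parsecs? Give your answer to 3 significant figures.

With baseline B (in AU) and parallax p (in arcsec), d = B/p parsecs.
d = 32.4 / 0.261 = 124.14 pc.

124 pc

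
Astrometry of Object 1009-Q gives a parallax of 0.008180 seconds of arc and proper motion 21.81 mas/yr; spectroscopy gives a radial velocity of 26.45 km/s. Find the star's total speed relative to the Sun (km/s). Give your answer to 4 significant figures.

d = 1/p = 1/0.008180″ = 122.25 pc.
μ = 21.81 mas/yr = 0.02181 ″/yr.
v_t = 4.740 μ d = 4.740 × 0.02181 × 122.25 = 12.638 km/s.
v = √(v_r² + v_t²) = √(26.45² + 12.638²) = √859.322 = 29.314 km/s.

29.31 km/s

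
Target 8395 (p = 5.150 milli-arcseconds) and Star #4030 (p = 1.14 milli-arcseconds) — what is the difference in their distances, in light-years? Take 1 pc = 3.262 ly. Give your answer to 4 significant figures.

2228 ly

d_A = 1/0.005150″ = 194.17 pc; d_B = 1/0.001140″ = 877.19 pc.
|d_B − d_A| = |877.19 − 194.17| = 683.02 pc = 683.02 × 3.262 ly = 2228 ly.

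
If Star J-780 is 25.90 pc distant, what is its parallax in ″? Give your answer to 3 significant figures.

p = 1/d = 1/25.9 = 0.03861 arcsec.

0.0386 ″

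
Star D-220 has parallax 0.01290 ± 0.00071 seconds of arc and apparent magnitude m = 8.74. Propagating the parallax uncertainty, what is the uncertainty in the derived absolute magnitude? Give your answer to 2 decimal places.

σ_M = 0.12 mag

M = m − 5 log₁₀ d + 5 = m + 5 log₁₀ p + 5, so ∂M/∂p = 5/(p ln 10).
σ_M = (5/ln 10) · (σ_p/p) = 2.1715 × 0.00071/0.01290 = 2.1715 × 0.055039 = 0.11952.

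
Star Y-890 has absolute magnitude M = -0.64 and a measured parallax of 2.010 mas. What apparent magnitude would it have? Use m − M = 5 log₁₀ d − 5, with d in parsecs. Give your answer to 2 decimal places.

d = 1/p = 1/0.002010″ = 497.51 pc.
m − M = 5 log₁₀ d − 5 = 5 log₁₀(497.51) − 5 = 13.4840 − 5 = 8.4840.
m = M + (m − M) = -0.64 + 8.4840 = 7.84.

m = 7.84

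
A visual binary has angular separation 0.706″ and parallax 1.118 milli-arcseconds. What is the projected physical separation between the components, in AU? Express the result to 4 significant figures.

631.5 AU

d = 1/p = 1/0.001118″ = 894.45 pc.
At distance d (pc), an angle of θ arcsec spans θ·d AU: s = 0.706 × 894.45 = 631.48 AU.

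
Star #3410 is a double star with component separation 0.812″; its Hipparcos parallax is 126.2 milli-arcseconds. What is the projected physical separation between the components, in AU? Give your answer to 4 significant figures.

d = 1/p = 1/0.1262″ = 7.9239 pc.
At distance d (pc), an angle of θ arcsec spans θ·d AU: s = 0.812 × 7.9239 = 6.4342 AU.

6.434 AU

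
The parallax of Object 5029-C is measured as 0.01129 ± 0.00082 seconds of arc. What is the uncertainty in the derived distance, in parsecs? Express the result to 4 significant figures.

d = 1/p, so σ_d = σ_p / p².
σ_d = 0.000820 / (0.01129)² = 0.000820 / 0.00012746 = 6.4334 pc.

6.433 pc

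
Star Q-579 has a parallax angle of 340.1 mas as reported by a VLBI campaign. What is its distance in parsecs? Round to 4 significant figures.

p = 340.1 mas = 0.3401 arcsec.
d = 1/p = 1/0.3401 = 2.9403 pc.

2.940 pc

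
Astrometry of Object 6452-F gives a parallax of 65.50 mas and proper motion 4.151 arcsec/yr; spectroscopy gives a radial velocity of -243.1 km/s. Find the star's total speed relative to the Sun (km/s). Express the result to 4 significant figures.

d = 1/p = 1/0.06550″ = 15.267 pc.
v_t = 4.740 μ d = 4.740 × 4.151 × 15.267 = 300.39 km/s.
v = √(v_r² + v_t²) = √((-243.1)² + 300.39²) = √149332 = 386.43 km/s.

386.4 km/s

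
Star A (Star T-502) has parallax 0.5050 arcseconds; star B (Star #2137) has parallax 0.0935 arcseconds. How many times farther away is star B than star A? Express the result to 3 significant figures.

Since d = 1/p, d_B/d_A = p_A/p_B.
= 0.5050 / 0.0935 = 5.4011.

5.40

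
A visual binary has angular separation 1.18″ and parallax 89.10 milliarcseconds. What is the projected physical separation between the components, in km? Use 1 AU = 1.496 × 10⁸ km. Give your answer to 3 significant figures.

d = 1/p = 1/0.08910″ = 11.223 pc.
At distance d (pc), an angle of θ arcsec spans θ·d AU: s = 1.18 × 11.223 = 13.243 AU.
= 13.243 × 1.496 × 10⁸ km = 1.9812 × 10^9 km.

1.98 × 10^9 km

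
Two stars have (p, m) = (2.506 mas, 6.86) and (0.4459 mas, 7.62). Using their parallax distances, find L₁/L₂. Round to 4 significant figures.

d₁ = 1/p₁ = 1/0.002506″ = 399.04 pc; d₂ = 1/p₂ = 1/0.0004459″ = 2242.7 pc.
M₁ = m₁ − 5 log₁₀ d₁ + 5 = 6.86 − 13.0051 + 5 = -1.1451.
M₂ = 7.62 − 16.7539 + 5 = -4.1339.
L₁/L₂ = 10^(0.4(M₂ − M₁)) = 10^(0.4 × (-2.9888)) = 10^(-1.19552) = 0.06375.

L₁/L₂ = 0.06375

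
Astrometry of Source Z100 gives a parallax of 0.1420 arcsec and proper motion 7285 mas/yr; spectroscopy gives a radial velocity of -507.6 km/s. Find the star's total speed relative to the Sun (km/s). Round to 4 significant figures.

d = 1/p = 1/0.1420″ = 7.0423 pc.
μ = 7285 mas/yr = 7.285 ″/yr.
v_t = 4.740 μ d = 4.740 × 7.285 × 7.0423 = 243.18 km/s.
v = √(v_r² + v_t²) = √((-507.6)² + 243.18²) = √316794 = 562.84 km/s.

562.8 km/s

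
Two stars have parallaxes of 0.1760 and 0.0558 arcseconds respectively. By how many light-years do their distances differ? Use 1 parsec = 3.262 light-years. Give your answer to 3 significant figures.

39.9 ly

d_A = 1/0.1760″ = 5.6818 pc; d_B = 1/0.05580″ = 17.921 pc.
|d_B − d_A| = |17.921 − 5.6818| = 12.239 pc = 12.239 × 3.262 ly = 39.924 ly.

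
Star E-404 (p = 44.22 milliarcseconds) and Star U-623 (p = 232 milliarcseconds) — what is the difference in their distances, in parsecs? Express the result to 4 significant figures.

18.30 pc

d_A = 1/0.04422″ = 22.614 pc; d_B = 1/0.2320″ = 4.3103 pc.
|d_B − d_A| = |4.3103 − 22.614| = 18.304 pc.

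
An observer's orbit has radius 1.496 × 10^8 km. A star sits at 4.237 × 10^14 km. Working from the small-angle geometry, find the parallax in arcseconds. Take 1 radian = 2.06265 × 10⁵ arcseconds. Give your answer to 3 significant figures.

θ ≈ B/d = (1.496 × 10^8) / (4.237 × 10^14) = 3.5308 × 10^-7 rad.
In arcseconds: 3.5308 × 10^-7 × 206265 = 0.072828″.

0.0728 arcsec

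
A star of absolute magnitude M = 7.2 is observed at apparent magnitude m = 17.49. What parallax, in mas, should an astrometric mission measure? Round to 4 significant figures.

m − M = 17.49 − 7.2 = 10.29.
d = 10^((m−M)/5 + 1) = 10^3.058 = 1142.9 pc.
p = 1/d = 1/1142.9 = 0.00087497 arcsec = 0.87497 mas.

0.8750 mas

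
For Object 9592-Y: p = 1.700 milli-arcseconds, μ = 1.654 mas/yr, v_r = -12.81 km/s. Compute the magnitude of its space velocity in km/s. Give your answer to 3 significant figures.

d = 1/p = 1/0.001700″ = 588.24 pc.
μ = 1.654 mas/yr = 0.001654 ″/yr.
v_t = 4.740 μ d = 4.740 × 0.001654 × 588.24 = 4.6118 km/s.
v = √(v_r² + v_t²) = √((-12.81)² + 4.6118²) = √185.365 = 13.615 km/s.

13.6 km/s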